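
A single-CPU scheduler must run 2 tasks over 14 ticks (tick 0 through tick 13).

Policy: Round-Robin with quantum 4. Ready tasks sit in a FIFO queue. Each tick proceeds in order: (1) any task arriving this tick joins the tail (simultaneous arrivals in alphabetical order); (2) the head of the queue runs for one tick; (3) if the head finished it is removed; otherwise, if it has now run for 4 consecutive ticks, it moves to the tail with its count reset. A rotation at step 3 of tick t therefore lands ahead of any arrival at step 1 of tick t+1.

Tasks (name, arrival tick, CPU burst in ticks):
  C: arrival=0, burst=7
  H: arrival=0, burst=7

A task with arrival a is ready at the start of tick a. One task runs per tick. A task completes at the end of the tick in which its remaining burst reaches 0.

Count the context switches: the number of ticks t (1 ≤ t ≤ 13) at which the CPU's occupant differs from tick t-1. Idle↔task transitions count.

t=0: queue=[C,H] q_used=0 → run C
t=1: queue=[C,H] q_used=1 → run C
t=2: queue=[C,H] q_used=2 → run C
t=3: queue=[C,H] q_used=3 → run C
t=4: queue=[H,C] q_used=0 → run H
t=5: queue=[H,C] q_used=1 → run H
t=6: queue=[H,C] q_used=2 → run H
t=7: queue=[H,C] q_used=3 → run H
t=8: queue=[C,H] q_used=0 → run C
t=9: queue=[C,H] q_used=1 → run C
t=10: queue=[C,H] q_used=2 → run C
t=11: queue=[H] q_used=0 → run H
t=12: queue=[H] q_used=1 → run H
t=13: queue=[H] q_used=2 → run H

context switches = 3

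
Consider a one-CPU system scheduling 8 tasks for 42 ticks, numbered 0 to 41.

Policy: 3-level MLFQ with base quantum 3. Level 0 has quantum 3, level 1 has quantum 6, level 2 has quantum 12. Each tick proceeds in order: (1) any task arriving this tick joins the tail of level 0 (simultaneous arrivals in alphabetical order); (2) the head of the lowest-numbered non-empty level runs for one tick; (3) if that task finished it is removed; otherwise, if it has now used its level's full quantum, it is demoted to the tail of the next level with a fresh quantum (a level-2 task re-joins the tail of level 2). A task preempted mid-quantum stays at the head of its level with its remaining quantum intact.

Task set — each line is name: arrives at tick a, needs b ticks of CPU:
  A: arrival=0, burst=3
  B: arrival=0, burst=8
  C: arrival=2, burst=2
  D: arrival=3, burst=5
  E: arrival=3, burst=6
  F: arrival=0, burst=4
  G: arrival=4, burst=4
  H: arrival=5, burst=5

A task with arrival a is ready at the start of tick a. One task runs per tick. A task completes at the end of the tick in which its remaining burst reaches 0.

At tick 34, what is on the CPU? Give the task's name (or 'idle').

t=0: L0/L1/L2 = ABF/-/- → run A
t=1: L0/L1/L2 = ABF/-/- → run A
t=2: L0/L1/L2 = ABFC/-/- → run A
t=3: L0/L1/L2 = BFCDE/-/- → run B
t=4: L0/L1/L2 = BFCDEG/-/- → run B
t=5: L0/L1/L2 = BFCDEGH/-/- → run B
t=6: L0/L1/L2 = FCDEGH/B/- → run F
t=7: L0/L1/L2 = FCDEGH/B/- → run F
t=8: L0/L1/L2 = FCDEGH/B/- → run F
t=9: L0/L1/L2 = CDEGH/BF/- → run C
t=10: L0/L1/L2 = CDEGH/BF/- → run C
t=11: L0/L1/L2 = DEGH/BF/- → run D
t=12: L0/L1/L2 = DEGH/BF/- → run D
t=13: L0/L1/L2 = DEGH/BF/- → run D
t=14: L0/L1/L2 = EGH/BFD/- → run E
t=15: L0/L1/L2 = EGH/BFD/- → run E
t=16: L0/L1/L2 = EGH/BFD/- → run E
t=17: L0/L1/L2 = GH/BFDE/- → run G
t=18: L0/L1/L2 = GH/BFDE/- → run G
t=19: L0/L1/L2 = GH/BFDE/- → run G
t=20: L0/L1/L2 = H/BFDEG/- → run H
t=21: L0/L1/L2 = H/BFDEG/- → run H
t=22: L0/L1/L2 = H/BFDEG/- → run H
t=23: L0/L1/L2 = -/BFDEGH/- → run B
t=24: L0/L1/L2 = -/BFDEGH/- → run B
t=25: L0/L1/L2 = -/BFDEGH/- → run B
t=26: L0/L1/L2 = -/BFDEGH/- → run B
t=27: L0/L1/L2 = -/BFDEGH/- → run B
t=28: L0/L1/L2 = -/FDEGH/- → run F
t=29: L0/L1/L2 = -/DEGH/- → run D
t=30: L0/L1/L2 = -/DEGH/- → run D
t=31: L0/L1/L2 = -/EGH/- → run E
t=32: L0/L1/L2 = -/EGH/- → run E
t=33: L0/L1/L2 = -/EGH/- → run E
t=34: L0/L1/L2 = -/GH/- → run G
t=35: L0/L1/L2 = -/H/- → run H
t=36: L0/L1/L2 = -/H/- → run H
t=37: (idle)
t=38: (idle)
t=39: (idle)
t=40: (idle)
t=41: (idle)

running at tick 34 = G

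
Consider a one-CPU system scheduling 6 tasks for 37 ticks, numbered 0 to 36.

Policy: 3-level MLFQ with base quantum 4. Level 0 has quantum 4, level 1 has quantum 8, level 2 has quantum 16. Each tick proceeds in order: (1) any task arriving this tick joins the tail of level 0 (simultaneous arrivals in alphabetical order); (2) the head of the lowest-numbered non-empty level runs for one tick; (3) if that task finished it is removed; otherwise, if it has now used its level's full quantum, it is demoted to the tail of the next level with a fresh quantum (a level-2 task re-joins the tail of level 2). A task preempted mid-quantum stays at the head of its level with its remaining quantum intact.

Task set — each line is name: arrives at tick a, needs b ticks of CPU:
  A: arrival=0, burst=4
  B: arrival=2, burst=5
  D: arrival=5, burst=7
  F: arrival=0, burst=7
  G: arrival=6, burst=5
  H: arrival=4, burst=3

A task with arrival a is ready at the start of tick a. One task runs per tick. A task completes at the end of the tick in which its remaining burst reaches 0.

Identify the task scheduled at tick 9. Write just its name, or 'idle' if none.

t=0: L0/L1/L2 = AF/-/- → run A
t=1: L0/L1/L2 = AF/-/- → run A
t=2: L0/L1/L2 = AFB/-/- → run A
t=3: L0/L1/L2 = AFB/-/- → run A
t=4: L0/L1/L2 = FBH/-/- → run F
t=5: L0/L1/L2 = FBHD/-/- → run F
t=6: L0/L1/L2 = FBHDG/-/- → run F
t=7: L0/L1/L2 = FBHDG/-/- → run F
t=8: L0/L1/L2 = BHDG/F/- → run B
t=9: L0/L1/L2 = BHDG/F/- → run B
t=10: L0/L1/L2 = BHDG/F/- → run B
t=11: L0/L1/L2 = BHDG/F/- → run B
t=12: L0/L1/L2 = HDG/FB/- → run H
t=13: L0/L1/L2 = HDG/FB/- → run H
t=14: L0/L1/L2 = HDG/FB/- → run H
t=15: L0/L1/L2 = DG/FB/- → run D
t=16: L0/L1/L2 = DG/FB/- → run D
t=17: L0/L1/L2 = DG/FB/- → run D
t=18: L0/L1/L2 = DG/FB/- → run D
t=19: L0/L1/L2 = G/FBD/- → run G
t=20: L0/L1/L2 = G/FBD/- → run G
t=21: L0/L1/L2 = G/FBD/- → run G
t=22: L0/L1/L2 = G/FBD/- → run G
t=23: L0/L1/L2 = -/FBDG/- → run F
t=24: L0/L1/L2 = -/FBDG/- → run F
t=25: L0/L1/L2 = -/FBDG/- → run F
t=26: L0/L1/L2 = -/BDG/- → run B
t=27: L0/L1/L2 = -/DG/- → run D
t=28: L0/L1/L2 = -/DG/- → run D
t=29: L0/L1/L2 = -/DG/- → run D
t=30: L0/L1/L2 = -/G/- → run G
t=31: (idle)
t=32: (idle)
t=33: (idle)
t=34: (idle)
t=35: (idle)
t=36: (idle)

running at tick 9 = B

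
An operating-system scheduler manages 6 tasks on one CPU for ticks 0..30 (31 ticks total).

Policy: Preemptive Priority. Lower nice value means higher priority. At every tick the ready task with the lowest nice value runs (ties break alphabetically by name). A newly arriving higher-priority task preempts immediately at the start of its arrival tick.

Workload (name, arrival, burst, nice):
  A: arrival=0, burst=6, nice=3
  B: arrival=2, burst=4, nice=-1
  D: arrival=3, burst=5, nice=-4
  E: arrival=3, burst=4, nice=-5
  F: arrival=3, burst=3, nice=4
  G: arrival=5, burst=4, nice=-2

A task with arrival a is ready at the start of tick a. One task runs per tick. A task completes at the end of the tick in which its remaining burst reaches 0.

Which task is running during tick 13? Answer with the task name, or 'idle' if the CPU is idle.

running at tick 13 = G

t=0: ready={A} → run A
t=1: ready={A} → run A
t=2: ready={A,B} → run B
t=3: ready={A,B,D,E,F} → run E
t=4: ready={A,B,D,E,F} → run E
t=5: ready={A,B,D,E,F,G} → run E
t=6: ready={A,B,D,E,F,G} → run E
t=7: ready={A,B,D,F,G} → run D
t=8: ready={A,B,D,F,G} → run D
t=9: ready={A,B,D,F,G} → run D
t=10: ready={A,B,D,F,G} → run D
t=11: ready={A,B,D,F,G} → run D
t=12: ready={A,B,F,G} → run G
t=13: ready={A,B,F,G} → run G
t=14: ready={A,B,F,G} → run G
t=15: ready={A,B,F,G} → run G
t=16: ready={A,B,F} → run B
t=17: ready={A,B,F} → run B
t=18: ready={A,B,F} → run B
t=19: ready={A,F} → run A
t=20: ready={A,F} → run A
t=21: ready={A,F} → run A
t=22: ready={A,F} → run A
t=23: ready={F} → run F
t=24: ready={F} → run F
t=25: ready={F} → run F
t=26: (idle)
t=27: (idle)
t=28: (idle)
t=29: (idle)
t=30: (idle)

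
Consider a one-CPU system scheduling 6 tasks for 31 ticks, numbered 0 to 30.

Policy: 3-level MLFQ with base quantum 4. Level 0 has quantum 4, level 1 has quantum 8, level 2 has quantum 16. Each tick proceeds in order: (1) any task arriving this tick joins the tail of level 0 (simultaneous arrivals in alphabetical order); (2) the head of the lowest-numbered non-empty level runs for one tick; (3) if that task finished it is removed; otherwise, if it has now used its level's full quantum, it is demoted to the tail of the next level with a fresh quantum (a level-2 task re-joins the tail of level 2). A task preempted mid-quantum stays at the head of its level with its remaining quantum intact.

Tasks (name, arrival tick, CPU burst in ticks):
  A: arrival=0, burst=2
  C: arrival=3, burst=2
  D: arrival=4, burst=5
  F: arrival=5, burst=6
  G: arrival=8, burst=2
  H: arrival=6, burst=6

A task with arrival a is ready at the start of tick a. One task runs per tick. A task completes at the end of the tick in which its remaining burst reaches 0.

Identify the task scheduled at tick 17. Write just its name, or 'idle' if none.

running at tick 17 = G

t=0: L0/L1/L2 = A/-/- → run A
t=1: L0/L1/L2 = A/-/- → run A
t=2: (idle)
t=3: L0/L1/L2 = C/-/- → run C
t=4: L0/L1/L2 = CD/-/- → run C
t=5: L0/L1/L2 = DF/-/- → run D
t=6: L0/L1/L2 = DFH/-/- → run D
t=7: L0/L1/L2 = DFH/-/- → run D
t=8: L0/L1/L2 = DFHG/-/- → run D
t=9: L0/L1/L2 = FHG/D/- → run F
t=10: L0/L1/L2 = FHG/D/- → run F
t=11: L0/L1/L2 = FHG/D/- → run F
t=12: L0/L1/L2 = FHG/D/- → run F
t=13: L0/L1/L2 = HG/DF/- → run H
t=14: L0/L1/L2 = HG/DF/- → run H
t=15: L0/L1/L2 = HG/DF/- → run H
t=16: L0/L1/L2 = HG/DF/- → run H
t=17: L0/L1/L2 = G/DFH/- → run G
t=18: L0/L1/L2 = G/DFH/- → run G
t=19: L0/L1/L2 = -/DFH/- → run D
t=20: L0/L1/L2 = -/FH/- → run F
t=21: L0/L1/L2 = -/FH/- → run F
t=22: L0/L1/L2 = -/H/- → run H
t=23: L0/L1/L2 = -/H/- → run H
t=24: (idle)
t=25: (idle)
t=26: (idle)
t=27: (idle)
t=28: (idle)
t=29: (idle)
t=30: (idle)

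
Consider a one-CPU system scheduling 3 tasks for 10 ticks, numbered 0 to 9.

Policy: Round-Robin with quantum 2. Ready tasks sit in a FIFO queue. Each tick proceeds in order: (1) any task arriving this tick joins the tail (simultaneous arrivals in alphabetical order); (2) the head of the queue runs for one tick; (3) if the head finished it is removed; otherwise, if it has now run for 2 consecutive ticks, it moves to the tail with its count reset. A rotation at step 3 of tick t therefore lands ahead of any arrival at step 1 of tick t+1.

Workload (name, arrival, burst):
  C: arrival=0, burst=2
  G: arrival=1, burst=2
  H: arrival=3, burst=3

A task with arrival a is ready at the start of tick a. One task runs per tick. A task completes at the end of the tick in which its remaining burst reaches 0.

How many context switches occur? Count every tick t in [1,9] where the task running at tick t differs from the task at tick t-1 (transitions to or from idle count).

context switches = 3

t=0: queue=[C] q_used=0 → run C
t=1: queue=[C,G] q_used=1 → run C
t=2: queue=[G] q_used=0 → run G
t=3: queue=[G,H] q_used=1 → run G
t=4: queue=[H] q_used=0 → run H
t=5: queue=[H] q_used=1 → run H
t=6: queue=[H] q_used=0 → run H
t=7: (idle)
t=8: (idle)
t=9: (idle)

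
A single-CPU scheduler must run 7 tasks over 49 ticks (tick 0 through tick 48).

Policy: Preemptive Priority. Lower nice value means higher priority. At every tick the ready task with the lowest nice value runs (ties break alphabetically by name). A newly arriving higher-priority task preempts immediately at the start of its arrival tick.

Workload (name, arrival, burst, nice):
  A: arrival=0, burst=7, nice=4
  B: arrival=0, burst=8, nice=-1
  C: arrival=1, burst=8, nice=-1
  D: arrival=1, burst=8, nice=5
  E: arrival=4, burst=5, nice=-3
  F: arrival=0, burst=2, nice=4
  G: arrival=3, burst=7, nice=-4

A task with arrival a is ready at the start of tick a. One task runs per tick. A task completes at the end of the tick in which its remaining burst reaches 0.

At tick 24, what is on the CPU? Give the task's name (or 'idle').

running at tick 24 = C

t=0: ready={A,B,F} → run B
t=1: ready={A,B,C,D,F} → run B
t=2: ready={A,B,C,D,F} → run B
t=3: ready={A,B,C,D,F,G} → run G
t=4: ready={A,B,C,D,E,F,G} → run G
t=5: ready={A,B,C,D,E,F,G} → run G
t=6: ready={A,B,C,D,E,F,G} → run G
t=7: ready={A,B,C,D,E,F,G} → run G
t=8: ready={A,B,C,D,E,F,G} → run G
t=9: ready={A,B,C,D,E,F,G} → run G
t=10: ready={A,B,C,D,E,F} → run E
t=11: ready={A,B,C,D,E,F} → run E
t=12: ready={A,B,C,D,E,F} → run E
t=13: ready={A,B,C,D,E,F} → run E
t=14: ready={A,B,C,D,E,F} → run E
t=15: ready={A,B,C,D,F} → run B
t=16: ready={A,B,C,D,F} → run B
t=17: ready={A,B,C,D,F} → run B
t=18: ready={A,B,C,D,F} → run B
t=19: ready={A,B,C,D,F} → run B
t=20: ready={A,C,D,F} → run C
t=21: ready={A,C,D,F} → run C
t=22: ready={A,C,D,F} → run C
t=23: ready={A,C,D,F} → run C
t=24: ready={A,C,D,F} → run C
t=25: ready={A,C,D,F} → run C
t=26: ready={A,C,D,F} → run C
t=27: ready={A,C,D,F} → run C
t=28: ready={A,D,F} → run A
t=29: ready={A,D,F} → run A
t=30: ready={A,D,F} → run A
t=31: ready={A,D,F} → run A
t=32: ready={A,D,F} → run A
t=33: ready={A,D,F} → run A
t=34: ready={A,D,F} → run A
t=35: ready={D,F} → run F
t=36: ready={D,F} → run F
t=37: ready={D} → run D
t=38: ready={D} → run D
t=39: ready={D} → run D
t=40: ready={D} → run D
t=41: ready={D} → run D
t=42: ready={D} → run D
t=43: ready={D} → run D
t=44: ready={D} → run D
t=45: (idle)
t=46: (idle)
t=47: (idle)
t=48: (idle)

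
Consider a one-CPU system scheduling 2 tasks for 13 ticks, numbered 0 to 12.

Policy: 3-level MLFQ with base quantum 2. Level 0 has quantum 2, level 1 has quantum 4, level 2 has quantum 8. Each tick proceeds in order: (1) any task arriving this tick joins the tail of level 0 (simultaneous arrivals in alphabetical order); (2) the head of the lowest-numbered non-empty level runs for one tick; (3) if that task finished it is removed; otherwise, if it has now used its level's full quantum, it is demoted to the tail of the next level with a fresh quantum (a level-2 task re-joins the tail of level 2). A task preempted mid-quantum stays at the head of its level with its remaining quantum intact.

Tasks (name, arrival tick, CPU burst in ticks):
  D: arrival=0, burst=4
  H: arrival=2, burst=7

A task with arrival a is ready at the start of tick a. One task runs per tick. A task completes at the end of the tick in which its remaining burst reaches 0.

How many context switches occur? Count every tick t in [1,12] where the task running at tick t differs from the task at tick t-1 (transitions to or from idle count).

t=0: L0/L1/L2 = D/-/- → run D
t=1: L0/L1/L2 = D/-/- → run D
t=2: L0/L1/L2 = H/D/- → run H
t=3: L0/L1/L2 = H/D/- → run H
t=4: L0/L1/L2 = -/DH/- → run D
t=5: L0/L1/L2 = -/DH/- → run D
t=6: L0/L1/L2 = -/H/- → run H
t=7: L0/L1/L2 = -/H/- → run H
t=8: L0/L1/L2 = -/H/- → run H
t=9: L0/L1/L2 = -/H/- → run H
t=10: L0/L1/L2 = -/-/H → run H
t=11: (idle)
t=12: (idle)

context switches = 4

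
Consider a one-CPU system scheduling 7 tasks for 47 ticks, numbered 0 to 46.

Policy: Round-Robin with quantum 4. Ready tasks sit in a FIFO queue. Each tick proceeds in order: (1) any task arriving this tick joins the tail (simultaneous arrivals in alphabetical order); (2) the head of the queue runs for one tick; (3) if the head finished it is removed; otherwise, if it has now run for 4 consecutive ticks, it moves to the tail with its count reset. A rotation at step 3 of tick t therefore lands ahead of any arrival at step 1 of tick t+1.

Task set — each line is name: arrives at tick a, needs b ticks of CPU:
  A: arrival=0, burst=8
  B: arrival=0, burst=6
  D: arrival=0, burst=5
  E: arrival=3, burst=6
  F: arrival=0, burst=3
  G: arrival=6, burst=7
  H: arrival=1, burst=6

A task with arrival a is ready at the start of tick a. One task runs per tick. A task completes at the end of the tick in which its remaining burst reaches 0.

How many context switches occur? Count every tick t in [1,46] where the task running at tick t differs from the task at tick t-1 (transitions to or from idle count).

context switches = 13

t=0: queue=[A,B,D,F] q_used=0 → run A
t=1: queue=[A,B,D,F,H] q_used=1 → run A
t=2: queue=[A,B,D,F,H] q_used=2 → run A
t=3: queue=[A,B,D,F,H,E] q_used=3 → run A
t=4: queue=[B,D,F,H,E,A] q_used=0 → run B
t=5: queue=[B,D,F,H,E,A] q_used=1 → run B
t=6: queue=[B,D,F,H,E,A,G] q_used=2 → run B
t=7: queue=[B,D,F,H,E,A,G] q_used=3 → run B
t=8: queue=[D,F,H,E,A,G,B] q_used=0 → run D
t=9: queue=[D,F,H,E,A,G,B] q_used=1 → run D
t=10: queue=[D,F,H,E,A,G,B] q_used=2 → run D
t=11: queue=[D,F,H,E,A,G,B] q_used=3 → run D
t=12: queue=[F,H,E,A,G,B,D] q_used=0 → run F
t=13: queue=[F,H,E,A,G,B,D] q_used=1 → run F
t=14: queue=[F,H,E,A,G,B,D] q_used=2 → run F
t=15: queue=[H,E,A,G,B,D] q_used=0 → run H
t=16: queue=[H,E,A,G,B,D] q_used=1 → run H
t=17: queue=[H,E,A,G,B,D] q_used=2 → run H
t=18: queue=[H,E,A,G,B,D] q_used=3 → run H
t=19: queue=[E,A,G,B,D,H] q_used=0 → run E
t=20: queue=[E,A,G,B,D,H] q_used=1 → run E
t=21: queue=[E,A,G,B,D,H] q_used=2 → run E
t=22: queue=[E,A,G,B,D,H] q_used=3 → run E
t=23: queue=[A,G,B,D,H,E] q_used=0 → run A
t=24: queue=[A,G,B,D,H,E] q_used=1 → run A
t=25: queue=[A,G,B,D,H,E] q_used=2 → run A
t=26: queue=[A,G,B,D,H,E] q_used=3 → run A
t=27: queue=[G,B,D,H,E] q_used=0 → run G
t=28: queue=[G,B,D,H,E] q_used=1 → run G
t=29: queue=[G,B,D,H,E] q_used=2 → run G
t=30: queue=[G,B,D,H,E] q_used=3 → run G
t=31: queue=[B,D,H,E,G] q_used=0 → run B
t=32: queue=[B,D,H,E,G] q_used=1 → run B
t=33: queue=[D,H,E,G] q_used=0 → run D
t=34: queue=[H,E,G] q_used=0 → run H
t=35: queue=[H,E,G] q_used=1 → run H
t=36: queue=[E,G] q_used=0 → run E
t=37: queue=[E,G] q_used=1 → run E
t=38: queue=[G] q_used=0 → run G
t=39: queue=[G] q_used=1 → run G
t=40: queue=[G] q_used=2 → run G
t=41: (idle)
t=42: (idle)
t=43: (idle)
t=44: (idle)
t=45: (idle)
t=46: (idle)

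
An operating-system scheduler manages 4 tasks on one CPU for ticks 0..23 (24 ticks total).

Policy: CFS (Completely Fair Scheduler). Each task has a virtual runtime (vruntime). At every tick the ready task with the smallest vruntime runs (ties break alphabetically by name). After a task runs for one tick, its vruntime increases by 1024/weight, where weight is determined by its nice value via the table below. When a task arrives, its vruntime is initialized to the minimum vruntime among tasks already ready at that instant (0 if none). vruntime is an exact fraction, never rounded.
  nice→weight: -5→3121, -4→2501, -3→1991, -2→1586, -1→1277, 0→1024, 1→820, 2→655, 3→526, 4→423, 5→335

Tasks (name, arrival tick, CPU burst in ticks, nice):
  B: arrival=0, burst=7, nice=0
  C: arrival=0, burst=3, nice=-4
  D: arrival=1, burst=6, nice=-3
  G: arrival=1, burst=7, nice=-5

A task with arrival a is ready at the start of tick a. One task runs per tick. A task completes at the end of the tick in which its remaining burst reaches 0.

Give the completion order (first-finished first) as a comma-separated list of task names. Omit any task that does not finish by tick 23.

t=0: vr[B=0 C=0] → run B
t=1: vr[B=1 C=0 D=0 G=0] → run C
t=2: vr[B=1 C=1024/2501 D=0 G=0] → run D
t=3: vr[B=1 C=1024/2501 D=1024/1991 G=0] → run G
t=4: vr[B=1 C=1024/2501 D=1024/1991 G=1024/3121] → run G
t=5: vr[B=1 C=1024/2501 D=1024/1991 G=2048/3121] → run C
t=6: vr[B=1 C=2048/2501 D=1024/1991 G=2048/3121] → run D
t=7: vr[B=1 C=2048/2501 D=2048/1991 G=2048/3121] → run G
t=8: vr[B=1 C=2048/2501 D=2048/1991 G=3072/3121] → run C
t=9: vr[B=1 D=2048/1991 G=3072/3121] → run G
t=10: vr[B=1 D=2048/1991 G=4096/3121] → run B
t=11: vr[B=2 D=2048/1991 G=4096/3121] → run D
t=12: vr[B=2 D=3072/1991 G=4096/3121] → run G
t=13: vr[B=2 D=3072/1991 G=5120/3121] → run D
t=14: vr[B=2 D=4096/1991 G=5120/3121] → run G
t=15: vr[B=2 D=4096/1991 G=6144/3121] → run G
t=16: vr[B=2 D=4096/1991] → run B
t=17: vr[B=3 D=4096/1991] → run D
t=18: vr[B=3 D=5120/1991] → run D
t=19: vr[B=3] → run B
t=20: vr[B=4] → run B
t=21: vr[B=5] → run B
t=22: vr[B=6] → run B
t=23: (idle)

completion order = C, G, D, B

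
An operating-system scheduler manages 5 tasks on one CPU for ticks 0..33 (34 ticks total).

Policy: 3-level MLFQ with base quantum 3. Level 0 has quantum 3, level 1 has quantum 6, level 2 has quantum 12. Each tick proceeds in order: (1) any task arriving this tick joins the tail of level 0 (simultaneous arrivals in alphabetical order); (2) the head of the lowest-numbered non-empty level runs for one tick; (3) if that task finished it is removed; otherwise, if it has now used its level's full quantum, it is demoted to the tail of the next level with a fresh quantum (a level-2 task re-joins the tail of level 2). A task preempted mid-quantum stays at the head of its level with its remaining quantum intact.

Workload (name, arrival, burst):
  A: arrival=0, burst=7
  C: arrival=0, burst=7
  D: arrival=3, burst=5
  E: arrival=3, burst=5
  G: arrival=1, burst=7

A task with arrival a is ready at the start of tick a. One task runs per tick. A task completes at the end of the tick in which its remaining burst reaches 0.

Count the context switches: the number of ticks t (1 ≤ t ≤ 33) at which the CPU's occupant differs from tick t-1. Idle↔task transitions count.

t=0: L0/L1/L2 = AC/-/- → run A
t=1: L0/L1/L2 = ACG/-/- → run A
t=2: L0/L1/L2 = ACG/-/- → run A
t=3: L0/L1/L2 = CGDE/A/- → run C
t=4: L0/L1/L2 = CGDE/A/- → run C
t=5: L0/L1/L2 = CGDE/A/- → run C
t=6: L0/L1/L2 = GDE/AC/- → run G
t=7: L0/L1/L2 = GDE/AC/- → run G
t=8: L0/L1/L2 = GDE/AC/- → run G
t=9: L0/L1/L2 = DE/ACG/- → run D
t=10: L0/L1/L2 = DE/ACG/- → run D
t=11: L0/L1/L2 = DE/ACG/- → run D
t=12: L0/L1/L2 = E/ACGD/- → run E
t=13: L0/L1/L2 = E/ACGD/- → run E
t=14: L0/L1/L2 = E/ACGD/- → run E
t=15: L0/L1/L2 = -/ACGDE/- → run A
t=16: L0/L1/L2 = -/ACGDE/- → run A
t=17: L0/L1/L2 = -/ACGDE/- → run A
t=18: L0/L1/L2 = -/ACGDE/- → run A
t=19: L0/L1/L2 = -/CGDE/- → run C
t=20: L0/L1/L2 = -/CGDE/- → run C
t=21: L0/L1/L2 = -/CGDE/- → run C
t=22: L0/L1/L2 = -/CGDE/- → run C
t=23: L0/L1/L2 = -/GDE/- → run G
t=24: L0/L1/L2 = -/GDE/- → run G
t=25: L0/L1/L2 = -/GDE/- → run G
t=26: L0/L1/L2 = -/GDE/- → run G
t=27: L0/L1/L2 = -/DE/- → run D
t=28: L0/L1/L2 = -/DE/- → run D
t=29: L0/L1/L2 = -/E/- → run E
t=30: L0/L1/L2 = -/E/- → run E
t=31: (idle)
t=32: (idle)
t=33: (idle)

context switches = 10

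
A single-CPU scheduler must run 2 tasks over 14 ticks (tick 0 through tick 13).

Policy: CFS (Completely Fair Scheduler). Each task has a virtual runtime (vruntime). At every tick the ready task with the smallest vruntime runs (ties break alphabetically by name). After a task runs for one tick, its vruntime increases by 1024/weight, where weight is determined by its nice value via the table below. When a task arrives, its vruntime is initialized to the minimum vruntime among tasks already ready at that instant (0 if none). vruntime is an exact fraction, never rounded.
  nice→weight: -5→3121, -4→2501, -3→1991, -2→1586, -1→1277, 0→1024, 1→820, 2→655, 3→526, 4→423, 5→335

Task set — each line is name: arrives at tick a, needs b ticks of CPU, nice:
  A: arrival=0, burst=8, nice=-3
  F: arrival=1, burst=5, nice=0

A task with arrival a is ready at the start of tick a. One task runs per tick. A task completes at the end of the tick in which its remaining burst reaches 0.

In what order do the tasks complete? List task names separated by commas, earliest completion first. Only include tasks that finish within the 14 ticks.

completion order = A, F

t=0: vr[A=0] → run A
t=1: vr[A=1024/1991 F=1024/1991] → run A
t=2: vr[A=2048/1991 F=1024/1991] → run F
t=3: vr[A=2048/1991 F=3015/1991] → run A
t=4: vr[A=3072/1991 F=3015/1991] → run F
t=5: vr[A=3072/1991 F=5006/1991] → run A
t=6: vr[A=4096/1991 F=5006/1991] → run A
t=7: vr[A=5120/1991 F=5006/1991] → run F
t=8: vr[A=5120/1991 F=6997/1991] → run A
t=9: vr[A=6144/1991 F=6997/1991] → run A
t=10: vr[A=7168/1991 F=6997/1991] → run F
t=11: vr[A=7168/1991 F=8988/1991] → run A
t=12: vr[F=8988/1991] → run F
t=13: (idle)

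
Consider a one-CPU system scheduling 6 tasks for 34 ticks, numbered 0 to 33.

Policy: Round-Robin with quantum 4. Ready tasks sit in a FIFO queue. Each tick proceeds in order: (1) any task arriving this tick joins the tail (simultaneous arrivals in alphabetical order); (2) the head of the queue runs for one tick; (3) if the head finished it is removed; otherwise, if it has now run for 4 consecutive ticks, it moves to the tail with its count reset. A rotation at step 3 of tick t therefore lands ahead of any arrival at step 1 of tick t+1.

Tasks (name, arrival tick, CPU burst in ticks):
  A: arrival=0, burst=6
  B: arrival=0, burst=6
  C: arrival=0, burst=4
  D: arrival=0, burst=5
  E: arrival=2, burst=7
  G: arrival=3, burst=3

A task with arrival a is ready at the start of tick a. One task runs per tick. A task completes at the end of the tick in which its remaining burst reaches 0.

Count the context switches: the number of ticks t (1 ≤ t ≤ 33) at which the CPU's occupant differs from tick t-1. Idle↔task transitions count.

t=0: queue=[A,B,C,D] q_used=0 → run A
t=1: queue=[A,B,C,D] q_used=1 → run A
t=2: queue=[A,B,C,D,E] q_used=2 → run A
t=3: queue=[A,B,C,D,E,G] q_used=3 → run A
t=4: queue=[B,C,D,E,G,A] q_used=0 → run B
t=5: queue=[B,C,D,E,G,A] q_used=1 → run B
t=6: queue=[B,C,D,E,G,A] q_used=2 → run B
t=7: queue=[B,C,D,E,G,A] q_used=3 → run B
t=8: queue=[C,D,E,G,A,B] q_used=0 → run C
t=9: queue=[C,D,E,G,A,B] q_used=1 → run C
t=10: queue=[C,D,E,G,A,B] q_used=2 → run C
t=11: queue=[C,D,E,G,A,B] q_used=3 → run C
t=12: queue=[D,E,G,A,B] q_used=0 → run D
t=13: queue=[D,E,G,A,B] q_used=1 → run D
t=14: queue=[D,E,G,A,B] q_used=2 → run D
t=15: queue=[D,E,G,A,B] q_used=3 → run D
t=16: queue=[E,G,A,B,D] q_used=0 → run E
t=17: queue=[E,G,A,B,D] q_used=1 → run E
t=18: queue=[E,G,A,B,D] q_used=2 → run E
t=19: queue=[E,G,A,B,D] q_used=3 → run E
t=20: queue=[G,A,B,D,E] q_used=0 → run G
t=21: queue=[G,A,B,D,E] q_used=1 → run G
t=22: queue=[G,A,B,D,E] q_used=2 → run G
t=23: queue=[A,B,D,E] q_used=0 → run A
t=24: queue=[A,B,D,E] q_used=1 → run A
t=25: queue=[B,D,E] q_used=0 → run B
t=26: queue=[B,D,E] q_used=1 → run B
t=27: queue=[D,E] q_used=0 → run D
t=28: queue=[E] q_used=0 → run E
t=29: queue=[E] q_used=1 → run E
t=30: queue=[E] q_used=2 → run E
t=31: (idle)
t=32: (idle)
t=33: (idle)

context switches = 10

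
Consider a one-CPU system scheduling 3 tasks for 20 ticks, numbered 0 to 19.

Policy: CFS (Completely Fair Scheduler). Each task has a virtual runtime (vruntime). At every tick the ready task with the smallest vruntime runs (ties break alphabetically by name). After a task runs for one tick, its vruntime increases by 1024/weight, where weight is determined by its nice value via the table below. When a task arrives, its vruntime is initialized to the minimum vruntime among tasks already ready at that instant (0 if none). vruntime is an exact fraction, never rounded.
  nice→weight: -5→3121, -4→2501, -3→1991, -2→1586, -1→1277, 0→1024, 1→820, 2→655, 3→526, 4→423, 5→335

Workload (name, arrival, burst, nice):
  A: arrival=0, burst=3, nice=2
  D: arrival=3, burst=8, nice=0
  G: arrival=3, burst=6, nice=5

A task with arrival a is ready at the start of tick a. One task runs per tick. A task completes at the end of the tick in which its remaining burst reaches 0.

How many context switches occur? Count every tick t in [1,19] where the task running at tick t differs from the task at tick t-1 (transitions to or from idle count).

context switches = 9

t=0: vr[A=0] → run A
t=1: vr[A=1024/655] → run A
t=2: vr[A=2048/655] → run A
t=3: vr[D=0 G=0] → run D
t=4: vr[D=1 G=0] → run G
t=5: vr[D=1 G=1024/335] → run D
t=6: vr[D=2 G=1024/335] → run D
t=7: vr[D=3 G=1024/335] → run D
t=8: vr[D=4 G=1024/335] → run G
t=9: vr[D=4 G=2048/335] → run D
t=10: vr[D=5 G=2048/335] → run D
t=11: vr[D=6 G=2048/335] → run D
t=12: vr[D=7 G=2048/335] → run G
t=13: vr[D=7 G=3072/335] → run D
t=14: vr[G=3072/335] → run G
t=15: vr[G=4096/335] → run G
t=16: vr[G=1024/67] → run G
t=17: (idle)
t=18: (idle)
t=19: (idle)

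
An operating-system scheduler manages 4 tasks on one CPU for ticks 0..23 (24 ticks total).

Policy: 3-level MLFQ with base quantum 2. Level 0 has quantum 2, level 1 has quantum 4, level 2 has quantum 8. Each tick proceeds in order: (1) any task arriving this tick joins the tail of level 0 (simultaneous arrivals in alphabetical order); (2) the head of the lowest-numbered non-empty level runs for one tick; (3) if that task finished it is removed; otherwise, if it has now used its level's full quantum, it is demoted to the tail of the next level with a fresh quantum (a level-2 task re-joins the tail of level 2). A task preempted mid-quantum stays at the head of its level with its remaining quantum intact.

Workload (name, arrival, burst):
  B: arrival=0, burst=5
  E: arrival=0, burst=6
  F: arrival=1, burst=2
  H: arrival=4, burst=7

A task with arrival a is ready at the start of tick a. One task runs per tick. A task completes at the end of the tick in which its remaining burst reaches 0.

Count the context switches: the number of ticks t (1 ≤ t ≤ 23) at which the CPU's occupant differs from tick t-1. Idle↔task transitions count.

t=0: L0/L1/L2 = BE/-/- → run B
t=1: L0/L1/L2 = BEF/-/- → run B
t=2: L0/L1/L2 = EF/B/- → run E
t=3: L0/L1/L2 = EF/B/- → run E
t=4: L0/L1/L2 = FH/BE/- → run F
t=5: L0/L1/L2 = FH/BE/- → run F
t=6: L0/L1/L2 = H/BE/- → run H
t=7: L0/L1/L2 = H/BE/- → run H
t=8: L0/L1/L2 = -/BEH/- → run B
t=9: L0/L1/L2 = -/BEH/- → run B
t=10: L0/L1/L2 = -/BEH/- → run B
t=11: L0/L1/L2 = -/EH/- → run E
t=12: L0/L1/L2 = -/EH/- → run E
t=13: L0/L1/L2 = -/EH/- → run E
t=14: L0/L1/L2 = -/EH/- → run E
t=15: L0/L1/L2 = -/H/- → run H
t=16: L0/L1/L2 = -/H/- → run H
t=17: L0/L1/L2 = -/H/- → run H
t=18: L0/L1/L2 = -/H/- → run H
t=19: L0/L1/L2 = -/-/H → run H
t=20: (idle)
t=21: (idle)
t=22: (idle)
t=23: (idle)

context switches = 7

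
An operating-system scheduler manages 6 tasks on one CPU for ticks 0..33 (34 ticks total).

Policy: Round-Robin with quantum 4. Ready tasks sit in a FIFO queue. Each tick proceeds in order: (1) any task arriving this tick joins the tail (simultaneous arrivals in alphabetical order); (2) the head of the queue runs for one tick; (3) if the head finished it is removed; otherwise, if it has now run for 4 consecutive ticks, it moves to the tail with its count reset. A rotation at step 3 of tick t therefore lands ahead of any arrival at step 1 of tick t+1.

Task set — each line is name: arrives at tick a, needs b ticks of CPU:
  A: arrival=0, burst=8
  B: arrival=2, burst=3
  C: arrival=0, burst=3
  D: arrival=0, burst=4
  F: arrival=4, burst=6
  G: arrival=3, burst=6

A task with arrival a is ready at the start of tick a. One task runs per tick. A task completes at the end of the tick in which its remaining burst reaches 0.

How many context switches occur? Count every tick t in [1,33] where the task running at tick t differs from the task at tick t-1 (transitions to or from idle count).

context switches = 9

t=0: queue=[A,C,D] q_used=0 → run A
t=1: queue=[A,C,D] q_used=1 → run A
t=2: queue=[A,C,D,B] q_used=2 → run A
t=3: queue=[A,C,D,B,G] q_used=3 → run A
t=4: queue=[C,D,B,G,A,F] q_used=0 → run C
t=5: queue=[C,D,B,G,A,F] q_used=1 → run C
t=6: queue=[C,D,B,G,A,F] q_used=2 → run C
t=7: queue=[D,B,G,A,F] q_used=0 → run D
t=8: queue=[D,B,G,A,F] q_used=1 → run D
t=9: queue=[D,B,G,A,F] q_used=2 → run D
t=10: queue=[D,B,G,A,F] q_used=3 → run D
t=11: queue=[B,G,A,F] q_used=0 → run B
t=12: queue=[B,G,A,F] q_used=1 → run B
t=13: queue=[B,G,A,F] q_used=2 → run B
t=14: queue=[G,A,F] q_used=0 → run G
t=15: queue=[G,A,F] q_used=1 → run G
t=16: queue=[G,A,F] q_used=2 → run G
t=17: queue=[G,A,F] q_used=3 → run G
t=18: queue=[A,F,G] q_used=0 → run A
t=19: queue=[A,F,G] q_used=1 → run A
t=20: queue=[A,F,G] q_used=2 → run A
t=21: queue=[A,F,G] q_used=3 → run A
t=22: queue=[F,G] q_used=0 → run F
t=23: queue=[F,G] q_used=1 → run F
t=24: queue=[F,G] q_used=2 → run F
t=25: queue=[F,G] q_used=3 → run F
t=26: queue=[G,F] q_used=0 → run G
t=27: queue=[G,F] q_used=1 → run G
t=28: queue=[F] q_used=0 → run F
t=29: queue=[F] q_used=1 → run F
t=30: (idle)
t=31: (idle)
t=32: (idle)
t=33: (idle)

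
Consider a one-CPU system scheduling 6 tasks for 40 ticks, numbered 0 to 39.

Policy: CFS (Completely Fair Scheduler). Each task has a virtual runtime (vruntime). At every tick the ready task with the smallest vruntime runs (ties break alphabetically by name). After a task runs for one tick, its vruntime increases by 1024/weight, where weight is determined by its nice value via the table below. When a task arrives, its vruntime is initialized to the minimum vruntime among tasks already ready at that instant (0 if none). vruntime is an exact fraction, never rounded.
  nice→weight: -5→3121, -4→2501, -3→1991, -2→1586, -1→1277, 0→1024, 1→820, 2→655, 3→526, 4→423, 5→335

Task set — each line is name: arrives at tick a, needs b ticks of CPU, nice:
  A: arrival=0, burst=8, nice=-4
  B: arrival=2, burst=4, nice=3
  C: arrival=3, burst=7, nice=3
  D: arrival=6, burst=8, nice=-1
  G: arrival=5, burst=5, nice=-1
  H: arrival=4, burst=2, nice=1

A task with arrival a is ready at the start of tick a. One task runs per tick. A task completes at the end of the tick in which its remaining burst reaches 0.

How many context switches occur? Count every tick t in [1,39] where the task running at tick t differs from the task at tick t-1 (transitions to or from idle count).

t=0: vr[A=0] → run A
t=1: vr[A=1024/2501] → run A
t=2: vr[A=2048/2501 B=2048/2501] → run A
t=3: vr[A=3072/2501 B=2048/2501 C=2048/2501] → run B
t=4: vr[A=3072/2501 B=1819136/657763 C=2048/2501 H=2048/2501] → run C
t=5: vr[A=3072/2501 B=1819136/657763 C=1819136/657763 G=2048/2501 H=2048/2501] → run G
t=6: vr[A=3072/2501 B=1819136/657763 C=1819136/657763 D=2048/2501 G=5176320/3193777 H=2048/2501] → run D
t=7: vr[A=3072/2501 B=1819136/657763 C=1819136/657763 D=5176320/3193777 G=5176320/3193777 H=2048/2501] → run H
t=8: vr[A=3072/2501 B=1819136/657763 C=1819136/657763 D=5176320/3193777 G=5176320/3193777 H=25856/12505] → run A
t=9: vr[A=4096/2501 B=1819136/657763 C=1819136/657763 D=5176320/3193777 G=5176320/3193777 H=25856/12505] → run D
t=10: vr[A=4096/2501 B=1819136/657763 C=1819136/657763 D=7737344/3193777 G=5176320/3193777 H=25856/12505] → run G
t=11: vr[A=4096/2501 B=1819136/657763 C=1819136/657763 D=7737344/3193777 G=7737344/3193777 H=25856/12505] → run A
t=12: vr[A=5120/2501 B=1819136/657763 C=1819136/657763 D=7737344/3193777 G=7737344/3193777 H=25856/12505] → run A
t=13: vr[A=6144/2501 B=1819136/657763 C=1819136/657763 D=7737344/3193777 G=7737344/3193777 H=25856/12505] → run H
t=14: vr[A=6144/2501 B=1819136/657763 C=1819136/657763 D=7737344/3193777 G=7737344/3193777] → run D
t=15: vr[A=6144/2501 B=1819136/657763 C=1819136/657763 D=10298368/3193777 G=7737344/3193777] → run G
t=16: vr[A=6144/2501 B=1819136/657763 C=1819136/657763 D=10298368/3193777 G=10298368/3193777] → run A
t=17: vr[A=7168/2501 B=1819136/657763 C=1819136/657763 D=10298368/3193777 G=10298368/3193777] → run B
t=18: vr[A=7168/2501 B=3099648/657763 C=1819136/657763 D=10298368/3193777 G=10298368/3193777] → run C
t=19: vr[A=7168/2501 B=3099648/657763 C=3099648/657763 D=10298368/3193777 G=10298368/3193777] → run A
t=20: vr[B=3099648/657763 C=3099648/657763 D=10298368/3193777 G=10298368/3193777] → run D
t=21: vr[B=3099648/657763 C=3099648/657763 D=12859392/3193777 G=10298368/3193777] → run G
t=22: vr[B=3099648/657763 C=3099648/657763 D=12859392/3193777 G=12859392/3193777] → run D
t=23: vr[B=3099648/657763 C=3099648/657763 D=15420416/3193777 G=12859392/3193777] → run G
t=24: vr[B=3099648/657763 C=3099648/657763 D=15420416/3193777] → run B
t=25: vr[B=4380160/657763 C=3099648/657763 D=15420416/3193777] → run C
t=26: vr[B=4380160/657763 C=4380160/657763 D=15420416/3193777] → run D
t=27: vr[B=4380160/657763 C=4380160/657763 D=17981440/3193777] → run D
t=28: vr[B=4380160/657763 C=4380160/657763 D=20542464/3193777] → run D
t=29: vr[B=4380160/657763 C=4380160/657763] → run B
t=30: vr[C=4380160/657763] → run C
t=31: vr[C=5660672/657763] → run C
t=32: vr[C=6941184/657763] → run C
t=33: vr[C=8221696/657763] → run C
t=34: (idle)
t=35: (idle)
t=36: (idle)
t=37: (idle)
t=38: (idle)
t=39: (idle)

context switches = 26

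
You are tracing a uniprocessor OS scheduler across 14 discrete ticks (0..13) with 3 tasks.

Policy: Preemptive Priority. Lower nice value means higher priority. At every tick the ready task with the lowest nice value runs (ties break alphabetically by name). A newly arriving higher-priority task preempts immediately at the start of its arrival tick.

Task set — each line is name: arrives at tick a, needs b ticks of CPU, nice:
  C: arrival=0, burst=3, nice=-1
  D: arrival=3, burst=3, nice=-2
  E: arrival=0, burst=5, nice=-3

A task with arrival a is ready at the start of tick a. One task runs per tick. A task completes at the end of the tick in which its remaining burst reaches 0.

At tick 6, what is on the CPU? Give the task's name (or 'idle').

t=0: ready={C,E} → run E
t=1: ready={C,E} → run E
t=2: ready={C,E} → run E
t=3: ready={C,D,E} → run E
t=4: ready={C,D,E} → run E
t=5: ready={C,D} → run D
t=6: ready={C,D} → run D
t=7: ready={C,D} → run D
t=8: ready={C} → run C
t=9: ready={C} → run C
t=10: ready={C} → run C
t=11: (idle)
t=12: (idle)
t=13: (idle)

running at tick 6 = D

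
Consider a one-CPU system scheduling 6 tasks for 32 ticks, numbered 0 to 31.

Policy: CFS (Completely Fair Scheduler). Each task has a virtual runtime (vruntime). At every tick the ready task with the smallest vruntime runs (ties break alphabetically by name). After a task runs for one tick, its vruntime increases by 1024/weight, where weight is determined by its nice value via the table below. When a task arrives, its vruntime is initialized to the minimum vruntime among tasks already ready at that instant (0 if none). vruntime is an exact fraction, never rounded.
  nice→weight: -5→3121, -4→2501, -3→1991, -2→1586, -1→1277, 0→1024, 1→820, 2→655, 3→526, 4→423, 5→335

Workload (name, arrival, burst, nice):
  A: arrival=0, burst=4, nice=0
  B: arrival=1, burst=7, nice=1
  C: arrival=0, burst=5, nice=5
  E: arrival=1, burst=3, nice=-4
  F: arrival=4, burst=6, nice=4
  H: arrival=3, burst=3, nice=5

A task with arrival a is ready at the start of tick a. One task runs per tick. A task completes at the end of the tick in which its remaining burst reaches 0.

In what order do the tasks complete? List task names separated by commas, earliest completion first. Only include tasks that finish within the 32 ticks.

completion order = E, A, H, B, F, C

t=0: vr[A=0 C=0] → run A
t=1: vr[A=1 B=0 C=0 E=0] → run B
t=2: vr[A=1 B=256/205 C=0 E=0] → run C
t=3: vr[A=1 B=256/205 C=1024/335 E=0 H=0] → run E
t=4: vr[A=1 B=256/205 C=1024/335 E=1024/2501 F=0 H=0] → run F
t=5: vr[A=1 B=256/205 C=1024/335 E=1024/2501 F=1024/423 H=0] → run H
t=6: vr[A=1 B=256/205 C=1024/335 E=1024/2501 F=1024/423 H=1024/335] → run E
t=7: vr[A=1 B=256/205 C=1024/335 E=2048/2501 F=1024/423 H=1024/335] → run E
t=8: vr[A=1 B=256/205 C=1024/335 F=1024/423 H=1024/335] → run A
t=9: vr[A=2 B=256/205 C=1024/335 F=1024/423 H=1024/335] → run B
t=10: vr[A=2 B=512/205 C=1024/335 F=1024/423 H=1024/335] → run A
t=11: vr[A=3 B=512/205 C=1024/335 F=1024/423 H=1024/335] → run F
t=12: vr[A=3 B=512/205 C=1024/335 F=2048/423 H=1024/335] → run B
t=13: vr[A=3 B=768/205 C=1024/335 F=2048/423 H=1024/335] → run A
t=14: vr[B=768/205 C=1024/335 F=2048/423 H=1024/335] → run C
t=15: vr[B=768/205 C=2048/335 F=2048/423 H=1024/335] → run H
t=16: vr[B=768/205 C=2048/335 F=2048/423 H=2048/335] → run B
t=17: vr[B=1024/205 C=2048/335 F=2048/423 H=2048/335] → run F
t=18: vr[B=1024/205 C=2048/335 F=1024/141 H=2048/335] → run B
t=19: vr[B=256/41 C=2048/335 F=1024/141 H=2048/335] → run C
t=20: vr[B=256/41 C=3072/335 F=1024/141 H=2048/335] → run H
t=21: vr[B=256/41 C=3072/335 F=1024/141] → run B
t=22: vr[B=1536/205 C=3072/335 F=1024/141] → run F
t=23: vr[B=1536/205 C=3072/335 F=4096/423] → run B
t=24: vr[C=3072/335 F=4096/423] → run C
t=25: vr[C=4096/335 F=4096/423] → run F
t=26: vr[C=4096/335 F=5120/423] → run F
t=27: vr[C=4096/335] → run C
t=28: (idle)
t=29: (idle)
t=30: (idle)
t=31: (idle)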